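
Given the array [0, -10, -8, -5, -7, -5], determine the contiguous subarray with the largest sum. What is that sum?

Using Kadane's algorithm on [0, -10, -8, -5, -7, -5]:

Scanning through the array:
Position 1 (value -10): max_ending_here = -10, max_so_far = 0
Position 2 (value -8): max_ending_here = -8, max_so_far = 0
Position 3 (value -5): max_ending_here = -5, max_so_far = 0
Position 4 (value -7): max_ending_here = -7, max_so_far = 0
Position 5 (value -5): max_ending_here = -5, max_so_far = 0

Maximum subarray: [0]
Maximum sum: 0

The maximum subarray is [0] with sum 0. This subarray runs from index 0 to index 0.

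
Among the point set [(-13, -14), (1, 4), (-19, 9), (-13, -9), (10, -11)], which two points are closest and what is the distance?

Computing all pairwise distances among 5 points:

d((-13, -14), (1, 4)) = 22.8035
d((-13, -14), (-19, 9)) = 23.7697
d((-13, -14), (-13, -9)) = 5.0 <-- minimum
d((-13, -14), (10, -11)) = 23.1948
d((1, 4), (-19, 9)) = 20.6155
d((1, 4), (-13, -9)) = 19.105
d((1, 4), (10, -11)) = 17.4929
d((-19, 9), (-13, -9)) = 18.9737
d((-19, 9), (10, -11)) = 35.2278
d((-13, -9), (10, -11)) = 23.0868

Closest pair: (-13, -14) and (-13, -9) with distance 5.0

The closest pair is (-13, -14) and (-13, -9) with Euclidean distance 5.0. For 5 points, brute-force pairwise comparison is shown above. For large n, the divide-and-conquer algorithm (sort by x, recurse on halves, check the dividing strip) achieves O(n log n).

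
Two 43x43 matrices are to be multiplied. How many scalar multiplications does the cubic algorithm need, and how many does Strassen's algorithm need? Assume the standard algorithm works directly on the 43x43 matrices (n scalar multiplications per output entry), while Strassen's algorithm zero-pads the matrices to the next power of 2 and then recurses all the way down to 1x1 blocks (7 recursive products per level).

Matrix multiplication for 43x43 matrices:

Strassen's algorithm requires power-of-2 dimensions. Pad 43x43 to 64x64 (next power of 2).

Standard algorithm: 43^3 = 79507 multiplications
Strassen's algorithm: 7^(log2(64)) = 7^6 = 117649 multiplications
Difference: 79507 - 117649 = -38142 (Strassen uses MORE here due to padding overhead — for small or just-over-power-of-2 n, padding can outweigh the per-level savings)

Standard: 79507 multiplications (43^3). Strassen: 117649 multiplications (7^6, after padding to 64x64). Strassen reduces 8 recursive multiplications to 7 at each level.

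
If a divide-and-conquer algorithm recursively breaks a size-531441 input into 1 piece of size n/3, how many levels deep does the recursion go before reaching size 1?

For divide and conquer with division factor 3:

Problem sizes at each level:
Level 0: 531441
Level 1: 177147
Level 2: 59049
Level 3: 19683
Level 4: 6561
Level 5: 2187
Level 6: 729
Level 7: 243
Level 8: 81
Level 9: 27
Level 10: 9
Level 11: 3
Level 12: 1

The root is level 0 and the size-1 base case is level 12 (the tree spans levels 0 through 12, i.e. 13 levels counting the root), so the depth is the number of divisions: log_3(531441) = 12

The recursion tree depth is log_3(531441) = 12. At each level, the problem size is divided by 3, so it takes 12 divisions to reduce to a base case of size 1. The algorithm makes 1 recursive call at each level.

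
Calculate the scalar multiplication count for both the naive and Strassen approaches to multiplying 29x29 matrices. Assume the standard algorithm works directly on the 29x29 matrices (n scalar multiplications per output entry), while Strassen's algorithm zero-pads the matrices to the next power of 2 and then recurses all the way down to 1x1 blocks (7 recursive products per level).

Matrix multiplication for 29x29 matrices:

Strassen's algorithm requires power-of-2 dimensions. Pad 29x29 to 32x32 (next power of 2).

Standard algorithm: 29^3 = 24389 multiplications
Strassen's algorithm: 7^(log2(32)) = 7^5 = 16807 multiplications
Savings: 24389 - 16807 = 7582 multiplications

Standard: 24389 multiplications (29^3). Strassen: 16807 multiplications (7^5, after padding to 32x32). Strassen reduces 8 recursive multiplications to 7 at each level.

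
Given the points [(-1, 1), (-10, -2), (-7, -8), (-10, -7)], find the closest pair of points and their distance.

Computing all pairwise distances among 4 points:

d((-1, 1), (-10, -2)) = 9.4868
d((-1, 1), (-7, -8)) = 10.8167
d((-1, 1), (-10, -7)) = 12.0416
d((-10, -2), (-7, -8)) = 6.7082
d((-10, -2), (-10, -7)) = 5.0
d((-7, -8), (-10, -7)) = 3.1623 <-- minimum

Closest pair: (-7, -8) and (-10, -7) with distance 3.1623

The closest pair is (-7, -8) and (-10, -7) with Euclidean distance 3.1623. For 4 points, brute-force pairwise comparison is shown above. For large n, the divide-and-conquer algorithm (sort by x, recurse on halves, check the dividing strip) achieves O(n log n).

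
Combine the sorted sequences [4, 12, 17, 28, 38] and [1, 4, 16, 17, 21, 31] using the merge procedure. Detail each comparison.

Merging process:

Compare 4 vs 1: take 1 from right. Merged: [1]
Compare 4 vs 4: take 4 from left. Merged: [1, 4]
Compare 12 vs 4: take 4 from right. Merged: [1, 4, 4]
Compare 12 vs 16: take 12 from left. Merged: [1, 4, 4, 12]
Compare 17 vs 16: take 16 from right. Merged: [1, 4, 4, 12, 16]
Compare 17 vs 17: take 17 from left. Merged: [1, 4, 4, 12, 16, 17]
Compare 28 vs 17: take 17 from right. Merged: [1, 4, 4, 12, 16, 17, 17]
Compare 28 vs 21: take 21 from right. Merged: [1, 4, 4, 12, 16, 17, 17, 21]
Compare 28 vs 31: take 28 from left. Merged: [1, 4, 4, 12, 16, 17, 17, 21, 28]
Compare 38 vs 31: take 31 from right. Merged: [1, 4, 4, 12, 16, 17, 17, 21, 28, 31]
Append remaining from left: [38]. Merged: [1, 4, 4, 12, 16, 17, 17, 21, 28, 31, 38]

Final merged array: [1, 4, 4, 12, 16, 17, 17, 21, 28, 31, 38]
Total comparisons: 10

The merged array is [1, 4, 4, 12, 16, 17, 17, 21, 28, 31, 38], requiring 10 comparisons. The merge step runs in O(n) time where n is the total number of elements.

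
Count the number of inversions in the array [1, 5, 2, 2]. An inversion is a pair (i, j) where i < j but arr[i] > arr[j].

Finding inversions in [1, 5, 2, 2]:

(1, 2): arr[1]=5 > arr[2]=2
(1, 3): arr[1]=5 > arr[3]=2

Total inversions: 2

The array has 2 inversion(s): (1,2), (1,3). Each pair (i,j) satisfies i < j and arr[i] > arr[j].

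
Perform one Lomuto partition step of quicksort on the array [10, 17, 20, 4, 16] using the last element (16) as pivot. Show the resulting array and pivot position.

Lomuto partition with pivot = 16:

Initial array: [10, 17, 20, 4, 16]

arr[0]=10 <= 16: swap with position 0, array becomes [10, 17, 20, 4, 16]
arr[1]=17 > 16: no swap
arr[2]=20 > 16: no swap
arr[3]=4 <= 16: swap with position 1, array becomes [10, 4, 20, 17, 16]

Place pivot at position 2: [10, 4, 16, 17, 20]
Pivot position: 2

After partitioning with pivot 16, the array becomes [10, 4, 16, 17, 20]. The pivot is placed at index 2. All elements to the left of the pivot are <= 16, and all elements to the right are > 16.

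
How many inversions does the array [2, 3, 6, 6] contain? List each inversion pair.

Finding inversions in [2, 3, 6, 6]:


Total inversions: 0

The array has 0 inversions. It is already sorted.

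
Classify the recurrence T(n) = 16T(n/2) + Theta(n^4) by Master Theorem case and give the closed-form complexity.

Master Theorem for T(n) = 16T(n/2) + O(n^4):

a = 16, b = 2, c = 4
log_b(a) = log_2(16) = 4.0000

Case 2: c = 4 = log_2(16) = 4.0000
T(n) = O(n^4 log n) = O(n^4 log n)

For T(n) = 16T(n/2) + O(n^4): log_2(16) = 4.0000. This is Case 2 of the Master Theorem (c = log_b(a), equal work at all levels), giving O(n^4 log n).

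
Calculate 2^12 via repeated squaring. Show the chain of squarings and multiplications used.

Computing 2^12 by squaring (build up from 2^1; each line after the first costs one multiplication):

2^1 = 2
2^2 = (2^1)^2 = 2^2 = 4
2^3 = 2 * 2^2 = 2 * 4 = 8
2^6 = (2^3)^2 = 8^2 = 64
2^12 = (2^6)^2 = 64^2 = 4096

Result: 4096
Multiplications needed: 4 (4 lines after 2^1)

2^12 = 4096. Using exponentiation by squaring, this requires 4 multiplications. The key idea: if the exponent is even, square the half-power; if odd, multiply by the base once.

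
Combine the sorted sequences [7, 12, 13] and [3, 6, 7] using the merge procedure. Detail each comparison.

Merging process:

Compare 7 vs 3: take 3 from right. Merged: [3]
Compare 7 vs 6: take 6 from right. Merged: [3, 6]
Compare 7 vs 7: take 7 from left. Merged: [3, 6, 7]
Compare 12 vs 7: take 7 from right. Merged: [3, 6, 7, 7]
Append remaining from left: [12, 13]. Merged: [3, 6, 7, 7, 12, 13]

Final merged array: [3, 6, 7, 7, 12, 13]
Total comparisons: 4

The merged array is [3, 6, 7, 7, 12, 13], requiring 4 comparisons. The merge step runs in O(n) time where n is the total number of elements.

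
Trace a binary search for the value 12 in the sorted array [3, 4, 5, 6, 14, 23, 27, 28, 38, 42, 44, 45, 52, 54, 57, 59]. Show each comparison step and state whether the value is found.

Binary search for 12 in [3, 4, 5, 6, 14, 23, 27, 28, 38, 42, 44, 45, 52, 54, 57, 59]:

lo=0, hi=15, mid=7, arr[mid]=28 -> 28 > 12, search left half
lo=0, hi=6, mid=3, arr[mid]=6 -> 6 < 12, search right half
lo=4, hi=6, mid=5, arr[mid]=23 -> 23 > 12, search left half
lo=4, hi=4, mid=4, arr[mid]=14 -> 14 > 12, search left half
lo=4 > hi=3, target 12 not found

Binary search determines that 12 is not in the array after 4 comparisons. The search space was exhausted without finding the target.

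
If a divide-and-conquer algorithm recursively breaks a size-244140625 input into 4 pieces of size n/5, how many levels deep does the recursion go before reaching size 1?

For divide and conquer with division factor 5:

Problem sizes at each level:
Level 0: 244140625
Level 1: 48828125
Level 2: 9765625
Level 3: 1953125
Level 4: 390625
Level 5: 78125
Level 6: 15625
Level 7: 3125
Level 8: 625
Level 9: 125
Level 10: 25
Level 11: 5
Level 12: 1

The root is level 0 and the size-1 base case is level 12 (the tree spans levels 0 through 12, i.e. 13 levels counting the root), so the depth is the number of divisions: log_5(244140625) = 12

The recursion tree depth is log_5(244140625) = 12. At each level, the problem size is divided by 5, so it takes 12 divisions to reduce to a base case of size 1. The algorithm makes 4 recursive calls at each level.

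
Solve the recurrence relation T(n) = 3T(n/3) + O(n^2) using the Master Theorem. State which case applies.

Master Theorem for T(n) = 3T(n/3) + O(n^2):

a = 3, b = 3, c = 2
log_b(a) = log_3(3) = 1.0000

Case 3: c = 2 > log_3(3) = 1.0000
T(n) = O(n^2) = O(n^2)

For T(n) = 3T(n/3) + O(n^2): log_3(3) = 1.0000. This is Case 3 of the Master Theorem (c > log_b(a), work dominated by root), giving O(n^2).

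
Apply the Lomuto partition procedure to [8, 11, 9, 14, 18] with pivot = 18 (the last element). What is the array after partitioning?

Lomuto partition with pivot = 18:

Initial array: [8, 11, 9, 14, 18]

arr[0]=8 <= 18: swap with position 0, array becomes [8, 11, 9, 14, 18]
arr[1]=11 <= 18: swap with position 1, array becomes [8, 11, 9, 14, 18]
arr[2]=9 <= 18: swap with position 2, array becomes [8, 11, 9, 14, 18]
arr[3]=14 <= 18: swap with position 3, array becomes [8, 11, 9, 14, 18]

Place pivot at position 4: [8, 11, 9, 14, 18]
Pivot position: 4

After partitioning with pivot 18, the array becomes [8, 11, 9, 14, 18]. The pivot is placed at index 4. All elements to the left of the pivot are <= 18, and all elements to the right are > 18.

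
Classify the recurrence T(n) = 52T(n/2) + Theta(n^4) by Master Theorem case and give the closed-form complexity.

Master Theorem for T(n) = 52T(n/2) + O(n^4):

a = 52, b = 2, c = 4
log_b(a) = log_2(52) = 5.7004

Case 1: c = 4 < log_2(52) = 5.7004
T(n) = O(n^(log_2 52))

For T(n) = 52T(n/2) + O(n^4): log_2(52) = 5.7004. This is Case 1 of the Master Theorem (c < log_b(a), work dominated by leaves), giving O(n^(log_2 52)).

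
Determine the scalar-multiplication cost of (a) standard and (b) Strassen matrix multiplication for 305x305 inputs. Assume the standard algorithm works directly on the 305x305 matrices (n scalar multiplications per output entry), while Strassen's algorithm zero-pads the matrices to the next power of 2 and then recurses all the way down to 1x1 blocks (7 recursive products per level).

Matrix multiplication for 305x305 matrices:

Strassen's algorithm requires power-of-2 dimensions. Pad 305x305 to 512x512 (next power of 2).

Standard algorithm: 305^3 = 28372625 multiplications
Strassen's algorithm: 7^(log2(512)) = 7^9 = 40353607 multiplications
Difference: 28372625 - 40353607 = -11980982 (Strassen uses MORE here due to padding overhead — for small or just-over-power-of-2 n, padding can outweigh the per-level savings)

Standard: 28372625 multiplications (305^3). Strassen: 40353607 multiplications (7^9, after padding to 512x512). Strassen reduces 8 recursive multiplications to 7 at each level.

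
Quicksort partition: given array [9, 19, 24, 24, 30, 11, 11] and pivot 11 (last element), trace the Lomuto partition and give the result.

Lomuto partition with pivot = 11:

Initial array: [9, 19, 24, 24, 30, 11, 11]

arr[0]=9 <= 11: swap with position 0, array becomes [9, 19, 24, 24, 30, 11, 11]
arr[1]=19 > 11: no swap
arr[2]=24 > 11: no swap
arr[3]=24 > 11: no swap
arr[4]=30 > 11: no swap
arr[5]=11 <= 11: swap with position 1, array becomes [9, 11, 24, 24, 30, 19, 11]

Place pivot at position 2: [9, 11, 11, 24, 30, 19, 24]
Pivot position: 2

After partitioning with pivot 11, the array becomes [9, 11, 11, 24, 30, 19, 24]. The pivot is placed at index 2. All elements to the left of the pivot are <= 11, and all elements to the right are > 11.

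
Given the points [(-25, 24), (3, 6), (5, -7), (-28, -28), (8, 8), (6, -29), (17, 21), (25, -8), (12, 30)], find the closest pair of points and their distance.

Computing all pairwise distances among 9 points:

d((-25, 24), (3, 6)) = 33.2866
d((-25, 24), (5, -7)) = 43.1393
d((-25, 24), (-28, -28)) = 52.0865
d((-25, 24), (8, 8)) = 36.6742
d((-25, 24), (6, -29)) = 61.4003
d((-25, 24), (17, 21)) = 42.107
d((-25, 24), (25, -8)) = 59.3633
d((-25, 24), (12, 30)) = 37.4833
d((3, 6), (5, -7)) = 13.1529
d((3, 6), (-28, -28)) = 46.0109
d((3, 6), (8, 8)) = 5.3852 <-- minimum
d((3, 6), (6, -29)) = 35.1283
d((3, 6), (17, 21)) = 20.5183
d((3, 6), (25, -8)) = 26.0768
d((3, 6), (12, 30)) = 25.632
d((5, -7), (-28, -28)) = 39.1152
d((5, -7), (8, 8)) = 15.2971
d((5, -7), (6, -29)) = 22.0227
d((5, -7), (17, 21)) = 30.4631
d((5, -7), (25, -8)) = 20.025
d((5, -7), (12, 30)) = 37.6563
d((-28, -28), (8, 8)) = 50.9117
d((-28, -28), (6, -29)) = 34.0147
d((-28, -28), (17, 21)) = 66.5282
d((-28, -28), (25, -8)) = 56.648
d((-28, -28), (12, 30)) = 70.4557
d((8, 8), (6, -29)) = 37.054
d((8, 8), (17, 21)) = 15.8114
d((8, 8), (25, -8)) = 23.3452
d((8, 8), (12, 30)) = 22.3607
d((6, -29), (17, 21)) = 51.1957
d((6, -29), (25, -8)) = 28.3196
d((6, -29), (12, 30)) = 59.3043
d((17, 21), (25, -8)) = 30.0832
d((17, 21), (12, 30)) = 10.2956
d((25, -8), (12, 30)) = 40.1622

Closest pair: (3, 6) and (8, 8) with distance 5.3852

The closest pair is (3, 6) and (8, 8) with Euclidean distance 5.3852. For 9 points, brute-force pairwise comparison is shown above. For large n, the divide-and-conquer algorithm (sort by x, recurse on halves, check the dividing strip) achieves O(n log n).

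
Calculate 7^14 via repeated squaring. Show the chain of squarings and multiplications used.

Computing 7^14 by squaring (build up from 7^1; each line after the first costs one multiplication):

7^1 = 7
7^2 = (7^1)^2 = 7^2 = 49
7^3 = 7 * 7^2 = 7 * 49 = 343
7^6 = (7^3)^2 = 343^2 = 117649
7^7 = 7 * 7^6 = 7 * 117649 = 823543
7^14 = (7^7)^2 = 823543^2 = 678223072849

Result: 678223072849
Multiplications needed: 5 (5 lines after 7^1)

7^14 = 678223072849. Using exponentiation by squaring, this requires 5 multiplications. The key idea: if the exponent is even, square the half-power; if odd, multiply by the base once.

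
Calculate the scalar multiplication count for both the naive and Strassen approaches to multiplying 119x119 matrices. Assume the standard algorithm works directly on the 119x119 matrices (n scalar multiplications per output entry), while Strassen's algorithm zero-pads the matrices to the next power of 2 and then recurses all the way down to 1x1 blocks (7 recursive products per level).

Matrix multiplication for 119x119 matrices:

Strassen's algorithm requires power-of-2 dimensions. Pad 119x119 to 128x128 (next power of 2).

Standard algorithm: 119^3 = 1685159 multiplications
Strassen's algorithm: 7^(log2(128)) = 7^7 = 823543 multiplications
Savings: 1685159 - 823543 = 861616 multiplications

Standard: 1685159 multiplications (119^3). Strassen: 823543 multiplications (7^7, after padding to 128x128). Strassen reduces 8 recursive multiplications to 7 at each level.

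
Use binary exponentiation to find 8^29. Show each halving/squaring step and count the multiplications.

Computing 8^29 by squaring (build up from 8^1; each line after the first costs one multiplication):

8^1 = 8
8^2 = (8^1)^2 = 8^2 = 64
8^3 = 8 * 8^2 = 8 * 64 = 512
8^6 = (8^3)^2 = 512^2 = 262144
8^7 = 8 * 8^6 = 8 * 262144 = 2097152
8^14 = (8^7)^2 = 2097152^2 = 4398046511104
8^28 = (8^14)^2 = 4398046511104^2 = 19342813113834066795298816
8^29 = 8 * 8^28 = 8 * 19342813113834066795298816 = 154742504910672534362390528

Result: 154742504910672534362390528
Multiplications needed: 7 (7 lines after 8^1)

8^29 = 154742504910672534362390528. Using exponentiation by squaring, this requires 7 multiplications. The key idea: if the exponent is even, square the half-power; if odd, multiply by the base once.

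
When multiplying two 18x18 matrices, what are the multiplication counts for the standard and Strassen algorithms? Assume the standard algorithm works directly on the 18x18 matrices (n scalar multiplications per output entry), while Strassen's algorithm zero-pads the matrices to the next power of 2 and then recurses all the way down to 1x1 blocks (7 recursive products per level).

Matrix multiplication for 18x18 matrices:

Strassen's algorithm requires power-of-2 dimensions. Pad 18x18 to 32x32 (next power of 2).

Standard algorithm: 18^3 = 5832 multiplications
Strassen's algorithm: 7^(log2(32)) = 7^5 = 16807 multiplications
Difference: 5832 - 16807 = -10975 (Strassen uses MORE here due to padding overhead — for small or just-over-power-of-2 n, padding can outweigh the per-level savings)

Standard: 5832 multiplications (18^3). Strassen: 16807 multiplications (7^5, after padding to 32x32). Strassen reduces 8 recursive multiplications to 7 at each level.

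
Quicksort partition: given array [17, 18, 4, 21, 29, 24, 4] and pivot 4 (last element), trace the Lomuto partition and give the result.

Lomuto partition with pivot = 4:

Initial array: [17, 18, 4, 21, 29, 24, 4]

arr[0]=17 > 4: no swap
arr[1]=18 > 4: no swap
arr[2]=4 <= 4: swap with position 0, array becomes [4, 18, 17, 21, 29, 24, 4]
arr[3]=21 > 4: no swap
arr[4]=29 > 4: no swap
arr[5]=24 > 4: no swap

Place pivot at position 1: [4, 4, 17, 21, 29, 24, 18]
Pivot position: 1

After partitioning with pivot 4, the array becomes [4, 4, 17, 21, 29, 24, 18]. The pivot is placed at index 1. All elements to the left of the pivot are <= 4, and all elements to the right are > 4.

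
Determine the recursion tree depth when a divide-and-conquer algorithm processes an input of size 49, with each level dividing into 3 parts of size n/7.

For divide and conquer with division factor 7:

Problem sizes at each level:
Level 0: 49
Level 1: 7
Level 2: 1

The root is level 0 and the size-1 base case is level 2 (the tree spans levels 0 through 2, i.e. 3 levels counting the root), so the depth is the number of divisions: log_7(49) = 2

The recursion tree depth is log_7(49) = 2. At each level, the problem size is divided by 7, so it takes 2 divisions to reduce to a base case of size 1. The algorithm makes 3 recursive calls at each level.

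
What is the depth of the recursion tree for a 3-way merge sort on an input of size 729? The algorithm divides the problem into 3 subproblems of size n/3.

For divide and conquer with division factor 3:

Problem sizes at each level:
Level 0: 729
Level 1: 243
Level 2: 81
Level 3: 27
Level 4: 9
Level 5: 3
Level 6: 1

The root is level 0 and the size-1 base case is level 6 (the tree spans levels 0 through 6, i.e. 7 levels counting the root), so the depth is the number of divisions: log_3(729) = 6

The recursion tree depth is log_3(729) = 6. At each level, the problem size is divided by 3, so it takes 6 divisions to reduce to a base case of size 1. The algorithm makes 3 recursive calls at each level.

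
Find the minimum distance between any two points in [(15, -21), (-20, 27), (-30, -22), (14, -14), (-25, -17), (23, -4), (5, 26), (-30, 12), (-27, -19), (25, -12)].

Computing all pairwise distances among 10 points:

d((15, -21), (-20, 27)) = 59.4054
d((15, -21), (-30, -22)) = 45.0111
d((15, -21), (14, -14)) = 7.0711
d((15, -21), (-25, -17)) = 40.1995
d((15, -21), (23, -4)) = 18.7883
d((15, -21), (5, 26)) = 48.0521
d((15, -21), (-30, 12)) = 55.8032
d((15, -21), (-27, -19)) = 42.0476
d((15, -21), (25, -12)) = 13.4536
d((-20, 27), (-30, -22)) = 50.01
d((-20, 27), (14, -14)) = 53.2635
d((-20, 27), (-25, -17)) = 44.2832
d((-20, 27), (23, -4)) = 53.0094
d((-20, 27), (5, 26)) = 25.02
d((-20, 27), (-30, 12)) = 18.0278
d((-20, 27), (-27, -19)) = 46.5296
d((-20, 27), (25, -12)) = 59.5483
d((-30, -22), (14, -14)) = 44.7214
d((-30, -22), (-25, -17)) = 7.0711
d((-30, -22), (23, -4)) = 55.9732
d((-30, -22), (5, 26)) = 59.4054
d((-30, -22), (-30, 12)) = 34.0
d((-30, -22), (-27, -19)) = 4.2426
d((-30, -22), (25, -12)) = 55.9017
d((14, -14), (-25, -17)) = 39.1152
d((14, -14), (23, -4)) = 13.4536
d((14, -14), (5, 26)) = 41.0
d((14, -14), (-30, 12)) = 51.1077
d((14, -14), (-27, -19)) = 41.3038
d((14, -14), (25, -12)) = 11.1803
d((-25, -17), (23, -4)) = 49.7293
d((-25, -17), (5, 26)) = 52.4309
d((-25, -17), (-30, 12)) = 29.4279
d((-25, -17), (-27, -19)) = 2.8284 <-- minimum
d((-25, -17), (25, -12)) = 50.2494
d((23, -4), (5, 26)) = 34.9857
d((23, -4), (-30, 12)) = 55.3624
d((23, -4), (-27, -19)) = 52.2015
d((23, -4), (25, -12)) = 8.2462
d((5, 26), (-30, 12)) = 37.6962
d((5, 26), (-27, -19)) = 55.2178
d((5, 26), (25, -12)) = 42.9418
d((-30, 12), (-27, -19)) = 31.1448
d((-30, 12), (25, -12)) = 60.0083
d((-27, -19), (25, -12)) = 52.469

Closest pair: (-25, -17) and (-27, -19) with distance 2.8284

The closest pair is (-25, -17) and (-27, -19) with Euclidean distance 2.8284. For 10 points, brute-force pairwise comparison is shown above. For large n, the divide-and-conquer algorithm (sort by x, recurse on halves, check the dividing strip) achieves O(n log n).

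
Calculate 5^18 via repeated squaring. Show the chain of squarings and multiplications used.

Computing 5^18 by squaring (build up from 5^1; each line after the first costs one multiplication):

5^1 = 5
5^2 = (5^1)^2 = 5^2 = 25
5^4 = (5^2)^2 = 25^2 = 625
5^8 = (5^4)^2 = 625^2 = 390625
5^9 = 5 * 5^8 = 5 * 390625 = 1953125
5^18 = (5^9)^2 = 1953125^2 = 3814697265625

Result: 3814697265625
Multiplications needed: 5 (5 lines after 5^1)

5^18 = 3814697265625. Using exponentiation by squaring, this requires 5 multiplications. The key idea: if the exponent is even, square the half-power; if odd, multiply by the base once.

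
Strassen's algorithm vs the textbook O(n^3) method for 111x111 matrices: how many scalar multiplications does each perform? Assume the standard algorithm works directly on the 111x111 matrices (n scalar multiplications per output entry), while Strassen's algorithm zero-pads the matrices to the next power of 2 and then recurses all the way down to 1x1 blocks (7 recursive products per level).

Matrix multiplication for 111x111 matrices:

Strassen's algorithm requires power-of-2 dimensions. Pad 111x111 to 128x128 (next power of 2).

Standard algorithm: 111^3 = 1367631 multiplications
Strassen's algorithm: 7^(log2(128)) = 7^7 = 823543 multiplications
Savings: 1367631 - 823543 = 544088 multiplications

Standard: 1367631 multiplications (111^3). Strassen: 823543 multiplications (7^7, after padding to 128x128). Strassen reduces 8 recursive multiplications to 7 at each level.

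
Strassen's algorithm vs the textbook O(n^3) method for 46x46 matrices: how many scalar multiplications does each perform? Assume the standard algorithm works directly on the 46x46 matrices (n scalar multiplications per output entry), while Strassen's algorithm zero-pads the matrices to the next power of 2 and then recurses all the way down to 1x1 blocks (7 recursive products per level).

Matrix multiplication for 46x46 matrices:

Strassen's algorithm requires power-of-2 dimensions. Pad 46x46 to 64x64 (next power of 2).

Standard algorithm: 46^3 = 97336 multiplications
Strassen's algorithm: 7^(log2(64)) = 7^6 = 117649 multiplications
Difference: 97336 - 117649 = -20313 (Strassen uses MORE here due to padding overhead — for small or just-over-power-of-2 n, padding can outweigh the per-level savings)

Standard: 97336 multiplications (46^3). Strassen: 117649 multiplications (7^6, after padding to 64x64). Strassen reduces 8 recursive multiplications to 7 at each level.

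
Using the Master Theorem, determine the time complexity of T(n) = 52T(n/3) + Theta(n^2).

Master Theorem for T(n) = 52T(n/3) + O(n^2):

a = 52, b = 3, c = 2
log_b(a) = log_3(52) = 3.5966

Case 1: c = 2 < log_3(52) = 3.5966
T(n) = O(n^(log_3 52))

For T(n) = 52T(n/3) + O(n^2): log_3(52) = 3.5966. This is Case 1 of the Master Theorem (c < log_b(a), work dominated by leaves), giving O(n^(log_3 52)).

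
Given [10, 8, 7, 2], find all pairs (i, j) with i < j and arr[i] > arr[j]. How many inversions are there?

Finding inversions in [10, 8, 7, 2]:

(0, 1): arr[0]=10 > arr[1]=8
(0, 2): arr[0]=10 > arr[2]=7
(0, 3): arr[0]=10 > arr[3]=2
(1, 2): arr[1]=8 > arr[2]=7
(1, 3): arr[1]=8 > arr[3]=2
(2, 3): arr[2]=7 > arr[3]=2

Total inversions: 6

The array has 6 inversion(s): (0,1), (0,2), (0,3), (1,2), (1,3), (2,3). Each pair (i,j) satisfies i < j and arr[i] > arr[j].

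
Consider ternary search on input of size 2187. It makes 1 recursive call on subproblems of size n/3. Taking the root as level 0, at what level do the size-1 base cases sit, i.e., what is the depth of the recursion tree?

For divide and conquer with division factor 3:

Problem sizes at each level:
Level 0: 2187
Level 1: 729
Level 2: 243
Level 3: 81
Level 4: 27
Level 5: 9
Level 6: 3
Level 7: 1

The root is level 0 and the size-1 base case is level 7 (the tree spans levels 0 through 7, i.e. 8 levels counting the root), so the depth is the number of divisions: log_3(2187) = 7

The recursion tree depth is log_3(2187) = 7. At each level, the problem size is divided by 3, so it takes 7 divisions to reduce to a base case of size 1. The algorithm makes 1 recursive call at each level.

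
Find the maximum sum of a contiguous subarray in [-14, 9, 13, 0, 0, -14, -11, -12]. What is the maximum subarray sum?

Using Kadane's algorithm on [-14, 9, 13, 0, 0, -14, -11, -12]:

Scanning through the array:
Position 1 (value 9): max_ending_here = 9, max_so_far = 9
Position 2 (value 13): max_ending_here = 22, max_so_far = 22
Position 3 (value 0): max_ending_here = 22, max_so_far = 22
Position 4 (value 0): max_ending_here = 22, max_so_far = 22
Position 5 (value -14): max_ending_here = 8, max_so_far = 22
Position 6 (value -11): max_ending_here = -3, max_so_far = 22
Position 7 (value -12): max_ending_here = -12, max_so_far = 22

Maximum subarray: [9, 13]
Maximum sum: 22

The maximum subarray is [9, 13] with sum 22. This subarray runs from index 1 to index 2.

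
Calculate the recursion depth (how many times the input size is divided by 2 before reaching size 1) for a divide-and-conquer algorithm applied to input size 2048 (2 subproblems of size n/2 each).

For divide and conquer with division factor 2:

Problem sizes at each level:
Level 0: 2048
Level 1: 1024
Level 2: 512
Level 3: 256
Level 4: 128
Level 5: 64
Level 6: 32
Level 7: 16
Level 8: 8
Level 9: 4
Level 10: 2
Level 11: 1

The root is level 0 and the size-1 base case is level 11 (the tree spans levels 0 through 11, i.e. 12 levels counting the root), so the depth is the number of divisions: log_2(2048) = 11

The recursion tree depth is log_2(2048) = 11. At each level, the problem size is divided by 2, so it takes 11 divisions to reduce to a base case of size 1. The algorithm makes 2 recursive calls at each level.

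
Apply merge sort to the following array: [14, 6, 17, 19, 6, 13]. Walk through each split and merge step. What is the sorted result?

Merge sort trace:

Split: [14, 6, 17, 19, 6, 13] -> [14, 6, 17] and [19, 6, 13]
  Split: [14, 6, 17] -> [14] and [6, 17]
    Split: [6, 17] -> [6] and [17]
    Merge: [6] + [17] -> [6, 17]
  Merge: [14] + [6, 17] -> [6, 14, 17]
  Split: [19, 6, 13] -> [19] and [6, 13]
    Split: [6, 13] -> [6] and [13]
    Merge: [6] + [13] -> [6, 13]
  Merge: [19] + [6, 13] -> [6, 13, 19]
Merge: [6, 14, 17] + [6, 13, 19] -> [6, 6, 13, 14, 17, 19]

Final sorted array: [6, 6, 13, 14, 17, 19]

The merge sort proceeds by recursively splitting the array and merging sorted halves.
After all merges, the sorted array is [6, 6, 13, 14, 17, 19].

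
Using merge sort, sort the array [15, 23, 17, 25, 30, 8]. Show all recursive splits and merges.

Merge sort trace:

Split: [15, 23, 17, 25, 30, 8] -> [15, 23, 17] and [25, 30, 8]
  Split: [15, 23, 17] -> [15] and [23, 17]
    Split: [23, 17] -> [23] and [17]
    Merge: [23] + [17] -> [17, 23]
  Merge: [15] + [17, 23] -> [15, 17, 23]
  Split: [25, 30, 8] -> [25] and [30, 8]
    Split: [30, 8] -> [30] and [8]
    Merge: [30] + [8] -> [8, 30]
  Merge: [25] + [8, 30] -> [8, 25, 30]
Merge: [15, 17, 23] + [8, 25, 30] -> [8, 15, 17, 23, 25, 30]

Final sorted array: [8, 15, 17, 23, 25, 30]

The merge sort proceeds by recursively splitting the array and merging sorted halves.
After all merges, the sorted array is [8, 15, 17, 23, 25, 30].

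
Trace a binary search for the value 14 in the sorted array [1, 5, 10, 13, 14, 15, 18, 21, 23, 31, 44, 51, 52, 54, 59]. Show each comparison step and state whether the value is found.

Binary search for 14 in [1, 5, 10, 13, 14, 15, 18, 21, 23, 31, 44, 51, 52, 54, 59]:

lo=0, hi=14, mid=7, arr[mid]=21 -> 21 > 14, search left half
lo=0, hi=6, mid=3, arr[mid]=13 -> 13 < 14, search right half
lo=4, hi=6, mid=5, arr[mid]=15 -> 15 > 14, search left half
lo=4, hi=4, mid=4, arr[mid]=14 -> Found target at index 4!

Binary search finds 14 at index 4 after 4 comparisons. The search repeatedly halves the search space by comparing with the middle element.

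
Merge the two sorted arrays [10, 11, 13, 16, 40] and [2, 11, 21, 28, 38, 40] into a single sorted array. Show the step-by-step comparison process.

Merging process:

Compare 10 vs 2: take 2 from right. Merged: [2]
Compare 10 vs 11: take 10 from left. Merged: [2, 10]
Compare 11 vs 11: take 11 from left. Merged: [2, 10, 11]
Compare 13 vs 11: take 11 from right. Merged: [2, 10, 11, 11]
Compare 13 vs 21: take 13 from left. Merged: [2, 10, 11, 11, 13]
Compare 16 vs 21: take 16 from left. Merged: [2, 10, 11, 11, 13, 16]
Compare 40 vs 21: take 21 from right. Merged: [2, 10, 11, 11, 13, 16, 21]
Compare 40 vs 28: take 28 from right. Merged: [2, 10, 11, 11, 13, 16, 21, 28]
Compare 40 vs 38: take 38 from right. Merged: [2, 10, 11, 11, 13, 16, 21, 28, 38]
Compare 40 vs 40: take 40 from left. Merged: [2, 10, 11, 11, 13, 16, 21, 28, 38, 40]
Append remaining from right: [40]. Merged: [2, 10, 11, 11, 13, 16, 21, 28, 38, 40, 40]

Final merged array: [2, 10, 11, 11, 13, 16, 21, 28, 38, 40, 40]
Total comparisons: 10

The merged array is [2, 10, 11, 11, 13, 16, 21, 28, 38, 40, 40], requiring 10 comparisons. The merge step runs in O(n) time where n is the total number of elements.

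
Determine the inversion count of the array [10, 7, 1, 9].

Finding inversions in [10, 7, 1, 9]:

(0, 1): arr[0]=10 > arr[1]=7
(0, 2): arr[0]=10 > arr[2]=1
(0, 3): arr[0]=10 > arr[3]=9
(1, 2): arr[1]=7 > arr[2]=1

Total inversions: 4

The array has 4 inversion(s): (0,1), (0,2), (0,3), (1,2). Each pair (i,j) satisfies i < j and arr[i] > arr[j].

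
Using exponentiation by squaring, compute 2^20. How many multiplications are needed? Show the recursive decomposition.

Computing 2^20 by squaring (build up from 2^1; each line after the first costs one multiplication):

2^1 = 2
2^2 = (2^1)^2 = 2^2 = 4
2^4 = (2^2)^2 = 4^2 = 16
2^5 = 2 * 2^4 = 2 * 16 = 32
2^10 = (2^5)^2 = 32^2 = 1024
2^20 = (2^10)^2 = 1024^2 = 1048576

Result: 1048576
Multiplications needed: 5 (5 lines after 2^1)

2^20 = 1048576. Using exponentiation by squaring, this requires 5 multiplications. The key idea: if the exponent is even, square the half-power; if odd, multiply by the base once.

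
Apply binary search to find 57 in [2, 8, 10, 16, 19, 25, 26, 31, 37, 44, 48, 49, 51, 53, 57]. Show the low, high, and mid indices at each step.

Binary search for 57 in [2, 8, 10, 16, 19, 25, 26, 31, 37, 44, 48, 49, 51, 53, 57]:

lo=0, hi=14, mid=7, arr[mid]=31 -> 31 < 57, search right half
lo=8, hi=14, mid=11, arr[mid]=49 -> 49 < 57, search right half
lo=12, hi=14, mid=13, arr[mid]=53 -> 53 < 57, search right half
lo=14, hi=14, mid=14, arr[mid]=57 -> Found target at index 14!

Binary search finds 57 at index 14 after 4 comparisons. The search repeatedly halves the search space by comparing with the middle element.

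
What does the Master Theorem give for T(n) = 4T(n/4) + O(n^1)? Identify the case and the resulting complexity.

Master Theorem for T(n) = 4T(n/4) + O(n^1):

a = 4, b = 4, c = 1
log_b(a) = log_4(4) = 1.0000

Case 2: c = 1 = log_4(4) = 1.0000
T(n) = O(n^1 log n) = O(n log n)

For T(n) = 4T(n/4) + O(n^1): log_4(4) = 1.0000. This is Case 2 of the Master Theorem (c = log_b(a), equal work at all levels), giving O(n log n).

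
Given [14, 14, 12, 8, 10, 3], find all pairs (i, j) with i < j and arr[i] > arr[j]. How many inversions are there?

Finding inversions in [14, 14, 12, 8, 10, 3]:

(0, 2): arr[0]=14 > arr[2]=12
(0, 3): arr[0]=14 > arr[3]=8
(0, 4): arr[0]=14 > arr[4]=10
(0, 5): arr[0]=14 > arr[5]=3
(1, 2): arr[1]=14 > arr[2]=12
(1, 3): arr[1]=14 > arr[3]=8
(1, 4): arr[1]=14 > arr[4]=10
(1, 5): arr[1]=14 > arr[5]=3
(2, 3): arr[2]=12 > arr[3]=8
(2, 4): arr[2]=12 > arr[4]=10
(2, 5): arr[2]=12 > arr[5]=3
(3, 5): arr[3]=8 > arr[5]=3
(4, 5): arr[4]=10 > arr[5]=3

Total inversions: 13

The array has 13 inversion(s): (0,2), (0,3), (0,4), (0,5), (1,2), (1,3), (1,4), (1,5), (2,3), (2,4), (2,5), (3,5), (4,5). Each pair (i,j) satisfies i < j and arr[i] > arr[j].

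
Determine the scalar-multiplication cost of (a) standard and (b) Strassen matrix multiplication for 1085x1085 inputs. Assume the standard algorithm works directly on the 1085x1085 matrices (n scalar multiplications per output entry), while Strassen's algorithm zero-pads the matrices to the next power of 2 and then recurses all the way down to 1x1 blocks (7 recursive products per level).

Matrix multiplication for 1085x1085 matrices:

Strassen's algorithm requires power-of-2 dimensions. Pad 1085x1085 to 2048x2048 (next power of 2).

Standard algorithm: 1085^3 = 1277289125 multiplications
Strassen's algorithm: 7^(log2(2048)) = 7^11 = 1977326743 multiplications
Difference: 1277289125 - 1977326743 = -700037618 (Strassen uses MORE here due to padding overhead — for small or just-over-power-of-2 n, padding can outweigh the per-level savings)

Standard: 1277289125 multiplications (1085^3). Strassen: 1977326743 multiplications (7^11, after padding to 2048x2048). Strassen reduces 8 recursive multiplications to 7 at each level.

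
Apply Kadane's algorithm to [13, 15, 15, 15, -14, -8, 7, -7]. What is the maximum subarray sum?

Using Kadane's algorithm on [13, 15, 15, 15, -14, -8, 7, -7]:

Scanning through the array:
Position 1 (value 15): max_ending_here = 28, max_so_far = 28
Position 2 (value 15): max_ending_here = 43, max_so_far = 43
Position 3 (value 15): max_ending_here = 58, max_so_far = 58
Position 4 (value -14): max_ending_here = 44, max_so_far = 58
Position 5 (value -8): max_ending_here = 36, max_so_far = 58
Position 6 (value 7): max_ending_here = 43, max_so_far = 58
Position 7 (value -7): max_ending_here = 36, max_so_far = 58

Maximum subarray: [13, 15, 15, 15]
Maximum sum: 58

The maximum subarray is [13, 15, 15, 15] with sum 58. This subarray runs from index 0 to index 3.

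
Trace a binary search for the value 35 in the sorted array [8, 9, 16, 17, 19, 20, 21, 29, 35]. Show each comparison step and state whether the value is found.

Binary search for 35 in [8, 9, 16, 17, 19, 20, 21, 29, 35]:

lo=0, hi=8, mid=4, arr[mid]=19 -> 19 < 35, search right half
lo=5, hi=8, mid=6, arr[mid]=21 -> 21 < 35, search right half
lo=7, hi=8, mid=7, arr[mid]=29 -> 29 < 35, search right half
lo=8, hi=8, mid=8, arr[mid]=35 -> Found target at index 8!

Binary search finds 35 at index 8 after 4 comparisons. The search repeatedly halves the search space by comparing with the middle element.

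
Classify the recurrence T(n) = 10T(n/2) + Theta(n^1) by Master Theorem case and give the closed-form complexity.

Master Theorem for T(n) = 10T(n/2) + O(n^1):

a = 10, b = 2, c = 1
log_b(a) = log_2(10) = 3.3219

Case 1: c = 1 < log_2(10) = 3.3219
T(n) = O(n^(log_2 10))

For T(n) = 10T(n/2) + O(n^1): log_2(10) = 3.3219. This is Case 1 of the Master Theorem (c < log_b(a), work dominated by leaves), giving O(n^(log_2 10)).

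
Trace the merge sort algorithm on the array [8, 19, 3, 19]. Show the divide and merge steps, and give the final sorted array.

Merge sort trace:

Split: [8, 19, 3, 19] -> [8, 19] and [3, 19]
  Split: [8, 19] -> [8] and [19]
  Merge: [8] + [19] -> [8, 19]
  Split: [3, 19] -> [3] and [19]
  Merge: [3] + [19] -> [3, 19]
Merge: [8, 19] + [3, 19] -> [3, 8, 19, 19]

Final sorted array: [3, 8, 19, 19]

The merge sort proceeds by recursively splitting the array and merging sorted halves.
After all merges, the sorted array is [3, 8, 19, 19].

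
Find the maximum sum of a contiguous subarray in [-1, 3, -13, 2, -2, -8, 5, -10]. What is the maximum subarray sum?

Using Kadane's algorithm on [-1, 3, -13, 2, -2, -8, 5, -10]:

Scanning through the array:
Position 1 (value 3): max_ending_here = 3, max_so_far = 3
Position 2 (value -13): max_ending_here = -10, max_so_far = 3
Position 3 (value 2): max_ending_here = 2, max_so_far = 3
Position 4 (value -2): max_ending_here = 0, max_so_far = 3
Position 5 (value -8): max_ending_here = -8, max_so_far = 3
Position 6 (value 5): max_ending_here = 5, max_so_far = 5
Position 7 (value -10): max_ending_here = -5, max_so_far = 5

Maximum subarray: [5]
Maximum sum: 5

The maximum subarray is [5] with sum 5. This subarray runs from index 6 to index 6.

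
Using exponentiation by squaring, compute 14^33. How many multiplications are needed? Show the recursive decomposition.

Computing 14^33 by squaring (build up from 14^1; each line after the first costs one multiplication):

14^1 = 14
14^2 = (14^1)^2 = 14^2 = 196
14^4 = (14^2)^2 = 196^2 = 38416
14^8 = (14^4)^2 = 38416^2 = 1475789056
14^16 = (14^8)^2 = 1475789056^2 = 2177953337809371136
14^32 = (14^16)^2 = 2177953337809371136^2 = 4743480741674980702700443299789930496
14^33 = 14 * 14^32 = 14 * 4743480741674980702700443299789930496 = 66408730383449729837806206197059026944

Result: 66408730383449729837806206197059026944
Multiplications needed: 6 (6 lines after 14^1)

14^33 = 66408730383449729837806206197059026944. Using exponentiation by squaring, this requires 6 multiplications. The key idea: if the exponent is even, square the half-power; if odd, multiply by the base once.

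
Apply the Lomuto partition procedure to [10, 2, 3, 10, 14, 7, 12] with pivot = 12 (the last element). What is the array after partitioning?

Lomuto partition with pivot = 12:

Initial array: [10, 2, 3, 10, 14, 7, 12]

arr[0]=10 <= 12: swap with position 0, array becomes [10, 2, 3, 10, 14, 7, 12]
arr[1]=2 <= 12: swap with position 1, array becomes [10, 2, 3, 10, 14, 7, 12]
arr[2]=3 <= 12: swap with position 2, array becomes [10, 2, 3, 10, 14, 7, 12]
arr[3]=10 <= 12: swap with position 3, array becomes [10, 2, 3, 10, 14, 7, 12]
arr[4]=14 > 12: no swap
arr[5]=7 <= 12: swap with position 4, array becomes [10, 2, 3, 10, 7, 14, 12]

Place pivot at position 5: [10, 2, 3, 10, 7, 12, 14]
Pivot position: 5

After partitioning with pivot 12, the array becomes [10, 2, 3, 10, 7, 12, 14]. The pivot is placed at index 5. All elements to the left of the pivot are <= 12, and all elements to the right are > 12.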